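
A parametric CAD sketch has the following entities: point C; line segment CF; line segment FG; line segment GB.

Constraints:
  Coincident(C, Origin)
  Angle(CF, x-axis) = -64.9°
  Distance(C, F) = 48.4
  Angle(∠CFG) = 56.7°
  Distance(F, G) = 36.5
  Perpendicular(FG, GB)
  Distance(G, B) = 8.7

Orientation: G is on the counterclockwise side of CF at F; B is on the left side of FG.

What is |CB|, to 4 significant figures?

33.27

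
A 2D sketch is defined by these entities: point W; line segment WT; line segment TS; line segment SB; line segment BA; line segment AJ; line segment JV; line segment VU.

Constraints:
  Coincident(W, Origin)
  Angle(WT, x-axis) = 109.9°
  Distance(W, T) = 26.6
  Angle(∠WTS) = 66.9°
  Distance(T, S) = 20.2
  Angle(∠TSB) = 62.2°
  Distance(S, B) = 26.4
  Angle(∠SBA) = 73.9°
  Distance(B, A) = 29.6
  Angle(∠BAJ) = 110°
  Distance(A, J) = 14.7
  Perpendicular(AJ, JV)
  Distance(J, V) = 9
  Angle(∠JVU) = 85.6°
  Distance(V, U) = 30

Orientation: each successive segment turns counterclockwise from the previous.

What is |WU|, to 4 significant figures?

24.44

W is at the origin; WT runs at 109.9° with length 26.6, so T = (-9.054, 25.01). ∠WTS = 66.9° gives TS at -137.0° from the x-axis; with |TS| = 20.2, S = (-23.83, 11.24). ∠TSB = 62.2° gives SB at -19.20° from the x-axis; with |SB| = 26.4, B = (1.104, 2.553). ∠SBA = 73.9° gives BA at 86.90° from the x-axis; with |BA| = 29.6, A = (2.705, 32.11). ∠BAJ = 110.0° gives AJ at 156.9° from the x-axis; with |AJ| = 14.7, J = (-10.82, 37.88). AJ ⟂ JV, so JV runs at -113.1°; with |JV| = 9.0, V = (-14.35, 29.60). ∠JVU = 85.6° gives VU at -18.70° from the x-axis; with |VU| = 30.0, U = (14.07, 19.98). Then |WU| = |U − W| = 24.44.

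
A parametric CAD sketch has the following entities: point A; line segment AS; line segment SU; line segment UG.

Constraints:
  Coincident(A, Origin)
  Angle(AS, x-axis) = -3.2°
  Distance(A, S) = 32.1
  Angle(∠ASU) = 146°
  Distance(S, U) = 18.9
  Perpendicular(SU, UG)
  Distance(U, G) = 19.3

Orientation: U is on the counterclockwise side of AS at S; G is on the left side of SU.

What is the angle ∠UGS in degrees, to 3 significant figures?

44.4°

A is at the origin; AS runs at -3.2° with length 32.1, so S = 32.1·(cos -3.2°, sin -3.2°) = (32.0, -1.79). ∠ASU = 146.0°, so SU runs at -3.2° + (180° − 146.0°) = 30.8° from the x-axis; with |SU| = 18.9, U = S + 18.9·(cos 30.8°, sin 30.8°) = (48.3, 7.89). The perpendicularity gives UG at right angles to SU; with |UG| = 19.3 on the left of SU, G = U + 19.3·(-0.512, 0.859) = (38.4, 24.5). Then cos ∠UGS = GU·GS / (|GU||GS|), giving 44.4°.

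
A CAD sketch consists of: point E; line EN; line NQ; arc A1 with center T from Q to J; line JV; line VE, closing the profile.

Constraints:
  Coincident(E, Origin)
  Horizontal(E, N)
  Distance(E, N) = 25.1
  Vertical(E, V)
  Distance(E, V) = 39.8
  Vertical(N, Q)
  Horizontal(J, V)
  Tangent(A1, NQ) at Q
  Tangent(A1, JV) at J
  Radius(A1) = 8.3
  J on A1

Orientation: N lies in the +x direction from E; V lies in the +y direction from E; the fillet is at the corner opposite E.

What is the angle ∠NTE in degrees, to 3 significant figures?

42.8°

E is at the origin; E and N share the same y with |EN| = 25.1 and N on the +x side, so N = (25.1, 0.00). E and V share the same x with |EV| = 39.8 and V on the +y side, so V = (0.00, 39.8). The virtual corner opposite E is at (25.1, 39.8). Since A1 is tangent to NQ there, TQ ⟂ NQ and the tangent condition forces TJ to be normal to JV, with radius 8.3, so the center T sits 8.3 in from both sides at T = (16.8, 31.5). Then cos ∠NTE = TN·TE / (|TN||TE|), giving 42.8°.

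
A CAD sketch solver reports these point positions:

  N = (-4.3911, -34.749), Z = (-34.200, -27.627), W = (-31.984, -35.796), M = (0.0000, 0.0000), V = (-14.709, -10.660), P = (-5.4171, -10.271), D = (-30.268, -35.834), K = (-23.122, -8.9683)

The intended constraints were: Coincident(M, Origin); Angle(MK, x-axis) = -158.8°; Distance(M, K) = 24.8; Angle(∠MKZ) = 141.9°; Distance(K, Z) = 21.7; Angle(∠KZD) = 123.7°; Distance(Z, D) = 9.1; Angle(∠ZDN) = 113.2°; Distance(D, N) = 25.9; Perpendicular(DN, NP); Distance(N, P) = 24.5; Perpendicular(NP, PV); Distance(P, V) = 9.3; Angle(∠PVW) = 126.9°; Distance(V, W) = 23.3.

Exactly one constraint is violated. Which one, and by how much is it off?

Distance(V, W) = 23.3 — off by 7.20.

M = (0.00, 0.00) ✓; MK at -158.8° ✓; |MK| = 24.80 ✓; ∠MKZ = 141.9° ✓; |KZ| = 21.70 ✓; ∠KZD = 123.7° ✓; |ZD| = 9.100 ✓; ∠ZDN = 113.2° ✓; |DN| = 25.90 ✓; ∠(DN, NP) = 90.00° ✓; |NP| = 24.50 ✓; ∠(NP, PV) = 90.00° ✓; |PV| = 9.300 ✓; ∠PVW = 126.9° ✓; |VW| = 30.50 ✗.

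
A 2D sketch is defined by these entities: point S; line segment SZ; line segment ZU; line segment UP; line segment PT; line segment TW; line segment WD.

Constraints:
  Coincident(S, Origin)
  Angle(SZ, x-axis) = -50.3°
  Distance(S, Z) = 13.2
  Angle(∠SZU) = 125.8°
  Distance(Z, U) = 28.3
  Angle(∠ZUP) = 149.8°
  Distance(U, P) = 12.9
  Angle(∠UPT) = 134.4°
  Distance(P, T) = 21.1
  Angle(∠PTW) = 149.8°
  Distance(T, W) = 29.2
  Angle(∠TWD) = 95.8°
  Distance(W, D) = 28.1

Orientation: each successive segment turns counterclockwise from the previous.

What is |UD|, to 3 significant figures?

53.7

S is at the origin; SZ runs at -50.3° with length 13.2, so Z = (8.43, -10.2). ∠SZU = 125.8° gives ZU at 3.90° from the x-axis; with |ZU| = 28.3, U = (36.7, -8.23). ∠ZUP = 149.8° gives UP at 34.1° from the x-axis; with |UP| = 12.9, P = (47.3, -0.999). ∠UPT = 134.4° gives PT at 79.7° from the x-axis; with |PT| = 21.1, T = (51.1, 19.8). ∠PTW = 149.8° gives TW at 110° from the x-axis; with |TW| = 29.2, W = (41.2, 47.2). ∠TWD = 95.8° gives WD at -166° from the x-axis; with |WD| = 28.1, D = (13.9, 40.4). Then |UD| = |D − U| = 53.7.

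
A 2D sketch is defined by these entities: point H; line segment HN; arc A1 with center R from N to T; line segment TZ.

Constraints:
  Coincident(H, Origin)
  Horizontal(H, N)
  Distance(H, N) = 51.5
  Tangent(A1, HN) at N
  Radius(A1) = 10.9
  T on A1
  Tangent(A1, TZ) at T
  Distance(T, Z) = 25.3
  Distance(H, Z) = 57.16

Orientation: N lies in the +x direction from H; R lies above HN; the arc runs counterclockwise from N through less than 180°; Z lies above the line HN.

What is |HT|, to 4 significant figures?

62.44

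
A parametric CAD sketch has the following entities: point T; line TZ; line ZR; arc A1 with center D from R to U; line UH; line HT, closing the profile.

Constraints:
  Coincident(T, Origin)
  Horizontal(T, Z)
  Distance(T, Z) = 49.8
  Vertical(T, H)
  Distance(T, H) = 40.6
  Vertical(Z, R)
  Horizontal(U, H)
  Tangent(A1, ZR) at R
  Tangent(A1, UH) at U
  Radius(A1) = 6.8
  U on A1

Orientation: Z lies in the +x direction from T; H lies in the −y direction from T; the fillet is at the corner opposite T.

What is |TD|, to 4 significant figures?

54.69

T is at the origin; TZ is horizontal with |TZ| = 49.8 and Z on the +x side, so Z = (49.80, 0.000). T and H share the same x with |TH| = 40.6 and H on the −y side, so H = (0.000, -40.60). The virtual corner opposite T is at (49.80, -40.60). Tangency of A1 to ZR means the radius DR is perpendicular to ZR and since A1 is tangent to UH there, DU ⟂ UH, with radius 6.8, so the center D sits 6.8 in from both sides at D = (43.00, -33.80). Then |TD| = |D − T| = 54.69.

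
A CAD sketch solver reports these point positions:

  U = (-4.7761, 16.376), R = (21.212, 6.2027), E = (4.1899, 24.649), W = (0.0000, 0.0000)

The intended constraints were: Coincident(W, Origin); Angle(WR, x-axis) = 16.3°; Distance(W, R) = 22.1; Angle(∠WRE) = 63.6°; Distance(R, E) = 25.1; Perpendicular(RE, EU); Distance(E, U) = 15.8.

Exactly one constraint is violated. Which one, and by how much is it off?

Distance(E, U) = 15.8 — off by 3.60.

W = (0.00, 0.00) ✓; WR at 16.30° ✓; |WR| = 22.10 ✓; ∠WRE = 63.60° ✓; |RE| = 25.10 ✓; ∠(RE, EU) = 90.00° ✓; |EU| = 12.20 ✗.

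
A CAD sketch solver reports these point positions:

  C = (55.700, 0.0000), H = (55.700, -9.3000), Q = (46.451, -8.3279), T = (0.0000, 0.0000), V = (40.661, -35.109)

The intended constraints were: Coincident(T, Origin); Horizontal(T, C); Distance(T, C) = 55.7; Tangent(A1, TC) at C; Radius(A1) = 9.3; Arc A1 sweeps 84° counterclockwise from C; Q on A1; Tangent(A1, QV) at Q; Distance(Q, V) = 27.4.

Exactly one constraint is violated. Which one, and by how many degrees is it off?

Tangent(A1, QV) at Q — off by 6.20°.

T = (0.00, 0.00) ✓; T.y = 0.00, C.y = 0.00 ✓; |TC| = 55.70 ✓; ∠(HC, CT) = 90.00° ✓; |HC| = 9.300 ✓; bearing(H→Q) − bearing(H→C) = 84.00° ✓; |HQ| = 9.300 ✓; ∠(HQ, QV) = 96.20° ✗; |QV| = 27.40 ✓.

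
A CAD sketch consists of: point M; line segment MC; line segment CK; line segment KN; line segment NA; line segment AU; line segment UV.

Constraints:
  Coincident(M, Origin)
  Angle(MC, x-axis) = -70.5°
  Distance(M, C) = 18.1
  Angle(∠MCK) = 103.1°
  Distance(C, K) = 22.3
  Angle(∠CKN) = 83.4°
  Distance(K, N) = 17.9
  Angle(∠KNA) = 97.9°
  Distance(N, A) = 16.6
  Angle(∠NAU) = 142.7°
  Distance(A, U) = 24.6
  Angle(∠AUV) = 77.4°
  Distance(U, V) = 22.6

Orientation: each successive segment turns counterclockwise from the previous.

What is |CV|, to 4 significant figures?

11.27

M is at the origin; MC runs at -70.5° with length 18.1, so C = (6.042, -17.06). ∠MCK = 103.1° gives CK at 6.400° from the x-axis; with |CK| = 22.3, K = (28.20, -14.58). ∠CKN = 83.4° gives KN at 103.0° from the x-axis; with |KN| = 17.9, N = (24.18, 2.865). ∠KNA = 97.9° gives NA at -174.9° from the x-axis; with |NA| = 16.6, A = (7.642, 1.390). ∠NAU = 142.7° gives AU at -137.6° from the x-axis; with |AU| = 24.6, U = (-10.52, -15.20). ∠AUV = 77.4° gives UV at -35.00° from the x-axis; with |UV| = 22.6, V = (7.989, -28.16). Then |CV| = |V − C| = 11.27.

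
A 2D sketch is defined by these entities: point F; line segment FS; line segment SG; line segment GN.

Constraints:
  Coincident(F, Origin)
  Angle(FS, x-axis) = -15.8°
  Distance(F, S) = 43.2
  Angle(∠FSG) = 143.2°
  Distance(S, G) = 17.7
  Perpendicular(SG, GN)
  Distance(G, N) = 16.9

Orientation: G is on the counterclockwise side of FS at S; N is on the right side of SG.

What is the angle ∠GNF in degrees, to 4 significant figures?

50.71°

∠FSG = 143.2°, so SG runs at -15.8° + (180° − 143.2°) = 21.00° from the x-axis; with |SG| = 17.7, G = S + 17.7·(cos 21.00°, sin 21.00°) = (58.09, -5.419). The perpendicularity gives GN at right angles to SG; with |GN| = 16.9 on the right of SG, N = G + 16.9·(0.3584, -0.9336) = (64.15, -21.20). Then cos ∠GNF = NG·NF / (|NG||NF|), giving 50.71°.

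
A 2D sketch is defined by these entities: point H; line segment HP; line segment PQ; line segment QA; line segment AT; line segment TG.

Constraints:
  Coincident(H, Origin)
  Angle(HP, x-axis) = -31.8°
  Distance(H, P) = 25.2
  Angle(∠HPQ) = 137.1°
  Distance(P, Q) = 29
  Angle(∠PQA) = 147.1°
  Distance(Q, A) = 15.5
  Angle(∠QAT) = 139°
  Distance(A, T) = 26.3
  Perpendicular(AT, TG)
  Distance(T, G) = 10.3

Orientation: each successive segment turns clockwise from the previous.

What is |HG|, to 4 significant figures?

61.03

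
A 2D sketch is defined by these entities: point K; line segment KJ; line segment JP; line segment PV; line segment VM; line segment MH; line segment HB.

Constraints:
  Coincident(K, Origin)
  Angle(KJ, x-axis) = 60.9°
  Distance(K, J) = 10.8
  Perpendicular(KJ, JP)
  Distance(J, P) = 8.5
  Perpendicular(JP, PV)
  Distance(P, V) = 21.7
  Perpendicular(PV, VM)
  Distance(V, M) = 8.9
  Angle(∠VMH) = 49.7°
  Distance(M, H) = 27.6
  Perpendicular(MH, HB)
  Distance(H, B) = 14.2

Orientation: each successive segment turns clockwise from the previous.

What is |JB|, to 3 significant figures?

29.9

∠VMH = 49.7° gives MH at 20.6° from the x-axis; with |MH| = 27.6, H = (20.2, 0.381). The perpendicularity gives HB at right angles to MH, so HB runs at -69.4°; with |HB| = 14.2, B = (25.2, -12.9). Then |JB| = |B − J| = 29.9.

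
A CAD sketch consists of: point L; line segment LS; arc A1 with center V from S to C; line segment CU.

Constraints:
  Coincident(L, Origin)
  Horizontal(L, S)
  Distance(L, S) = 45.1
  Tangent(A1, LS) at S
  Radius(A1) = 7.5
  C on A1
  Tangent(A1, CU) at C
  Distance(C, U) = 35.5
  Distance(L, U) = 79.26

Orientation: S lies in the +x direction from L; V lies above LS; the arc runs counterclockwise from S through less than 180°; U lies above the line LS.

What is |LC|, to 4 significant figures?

51.03

Checks: L = (0.00, 0.00) ✓; |VC| = 7.500 ✓; ∠(VC, CU) = 90.00° ✓; |CU| = 35.50 ✓; |LU| = 79.26 ✓.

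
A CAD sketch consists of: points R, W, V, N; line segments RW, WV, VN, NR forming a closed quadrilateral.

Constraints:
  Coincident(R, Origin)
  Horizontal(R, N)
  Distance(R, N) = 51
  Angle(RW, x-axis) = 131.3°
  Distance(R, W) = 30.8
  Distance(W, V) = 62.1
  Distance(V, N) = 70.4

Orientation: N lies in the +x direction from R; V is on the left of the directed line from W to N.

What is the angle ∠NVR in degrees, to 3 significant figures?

42.6°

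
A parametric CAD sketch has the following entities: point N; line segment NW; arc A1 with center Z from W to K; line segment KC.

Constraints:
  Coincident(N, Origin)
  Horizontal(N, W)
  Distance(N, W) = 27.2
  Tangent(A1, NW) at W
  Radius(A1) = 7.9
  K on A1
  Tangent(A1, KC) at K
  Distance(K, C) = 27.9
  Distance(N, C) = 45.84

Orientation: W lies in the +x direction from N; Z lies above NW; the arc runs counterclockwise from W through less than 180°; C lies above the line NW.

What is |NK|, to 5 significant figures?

36.224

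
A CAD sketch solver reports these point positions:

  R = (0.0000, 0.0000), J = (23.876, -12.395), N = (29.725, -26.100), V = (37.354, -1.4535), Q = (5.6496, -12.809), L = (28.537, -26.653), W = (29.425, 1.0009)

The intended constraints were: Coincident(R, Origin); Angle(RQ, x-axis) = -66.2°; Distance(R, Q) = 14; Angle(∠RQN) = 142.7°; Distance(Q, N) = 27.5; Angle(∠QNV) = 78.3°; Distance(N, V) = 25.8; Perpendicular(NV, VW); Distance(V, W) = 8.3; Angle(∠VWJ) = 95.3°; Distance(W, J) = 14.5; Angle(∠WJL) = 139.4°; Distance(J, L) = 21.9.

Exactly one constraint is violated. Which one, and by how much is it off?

Distance(J, L) = 21.9 — off by 6.90.

R = (0.00, 0.00) ✓; RQ at -66.20° ✓; |RQ| = 14.00 ✓; ∠RQN = 142.7° ✓; |QN| = 27.50 ✓; ∠QNV = 78.30° ✓; |NV| = 25.80 ✓; ∠(NV, VW) = 90.00° ✓; |VW| = 8.300 ✓; ∠VWJ = 95.30° ✓; |WJ| = 14.50 ✓; ∠WJL = 139.4° ✓; |JL| = 15.00 ✗.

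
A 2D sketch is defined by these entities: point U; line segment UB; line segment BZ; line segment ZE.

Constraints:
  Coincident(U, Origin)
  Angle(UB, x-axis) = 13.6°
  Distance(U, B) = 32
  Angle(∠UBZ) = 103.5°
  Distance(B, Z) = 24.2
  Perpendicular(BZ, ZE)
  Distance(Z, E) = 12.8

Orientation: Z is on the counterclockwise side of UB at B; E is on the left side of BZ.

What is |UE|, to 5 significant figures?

36.585

U is at the origin; UB runs at 13.6° with length 32.0, so B = 32.0·(cos 13.6°, sin 13.6°) = (31.103, 7.5245). ∠UBZ = 103.5°, so BZ runs at 13.6° + (180° − 103.5°) = 90.100° from the x-axis; with |BZ| = 24.2, Z = B + 24.2·(cos 90.100°, sin 90.100°) = (31.061, 31.725). BZ is perpendicular to ZE; with |ZE| = 12.8 on the left of BZ, E = Z + 12.8·(-1.0000, -0.0017453) = (18.261, 31.702). Then |UE| = |E − U| = 36.585.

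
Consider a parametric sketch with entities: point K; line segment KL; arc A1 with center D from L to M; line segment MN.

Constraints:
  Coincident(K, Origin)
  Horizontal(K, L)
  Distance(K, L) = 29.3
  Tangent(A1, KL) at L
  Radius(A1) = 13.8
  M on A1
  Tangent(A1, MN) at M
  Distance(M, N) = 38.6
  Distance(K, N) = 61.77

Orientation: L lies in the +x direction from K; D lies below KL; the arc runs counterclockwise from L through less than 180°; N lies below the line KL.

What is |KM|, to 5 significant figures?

24.380

K is at the origin; KL is horizontal with |KL| = 29.3 and L on the +x side, so L = (29.300, 0.0000). The tangent condition forces DL to be normal to KL, so D = L + (0, -13.8) = (29.300, -13.800). Since DM ⟂ MN (tangency), |DN| = √(13.8² + 38.6²) = 40.993 regardless of where M sits on A1. So N lies on both circle(K, 61.77) and circle(D, 40.993); the below-KL intersection is N = (28.532, -54.785). M is the foot of the tangent from N: M = (16.221, -18.201).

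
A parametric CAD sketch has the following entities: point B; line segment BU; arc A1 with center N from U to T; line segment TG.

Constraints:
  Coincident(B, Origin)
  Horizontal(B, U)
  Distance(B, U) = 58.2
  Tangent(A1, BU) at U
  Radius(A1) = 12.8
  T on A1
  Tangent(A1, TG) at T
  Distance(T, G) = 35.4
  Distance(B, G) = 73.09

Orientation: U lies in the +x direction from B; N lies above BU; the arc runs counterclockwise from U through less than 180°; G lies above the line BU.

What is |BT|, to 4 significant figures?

72.03

B is at the origin; B and U share the same y with |BU| = 58.2 and U on the +x side, so U = (58.20, 0.000). The tangent condition forces NU to be normal to BU, so N = U + (0, 12.8) = (58.20, 12.80). Since NT ⟂ TG (tangency), |NG| = √(12.8² + 35.4²) = 37.64 regardless of where T sits on A1. So G lies on both circle(B, 73.09) and circle(N, 37.64); the above-BU intersection is G = (53.21, 50.11). T is the foot of the tangent from G: T = (69.55, 18.71).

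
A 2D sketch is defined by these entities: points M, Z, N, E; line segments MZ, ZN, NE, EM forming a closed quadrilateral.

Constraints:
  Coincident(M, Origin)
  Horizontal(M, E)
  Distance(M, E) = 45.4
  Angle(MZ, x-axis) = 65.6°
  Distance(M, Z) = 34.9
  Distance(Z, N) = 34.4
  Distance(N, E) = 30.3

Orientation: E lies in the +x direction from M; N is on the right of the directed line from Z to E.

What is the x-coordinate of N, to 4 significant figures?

15.21

Checks: |ZN| = 34.40 ✓; |NE| = 30.30 ✓.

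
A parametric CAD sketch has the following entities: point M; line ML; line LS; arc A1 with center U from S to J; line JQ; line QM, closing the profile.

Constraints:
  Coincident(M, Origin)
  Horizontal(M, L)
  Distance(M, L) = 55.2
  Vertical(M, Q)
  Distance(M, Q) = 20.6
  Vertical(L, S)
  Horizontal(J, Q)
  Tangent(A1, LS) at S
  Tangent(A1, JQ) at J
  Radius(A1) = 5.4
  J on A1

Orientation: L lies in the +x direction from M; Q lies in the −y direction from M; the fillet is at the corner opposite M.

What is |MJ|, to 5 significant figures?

53.892

M is at the origin; M and L share the same y with |ML| = 55.2 and L on the +x side, so L = (55.200, 0.0000). MQ is vertical with |MQ| = 20.6 and Q on the −y side, so Q = (0.0000, -20.600). The virtual corner opposite M is at (55.200, -20.600). The tangent condition forces US to be normal to LS and since A1 is tangent to JQ there, UJ ⟂ JQ, with radius 5.4, so the center U sits 5.4 in from both sides at U = (49.800, -15.200). That places the tangent points at S = (55.200, -15.200) on LS and J = (49.800, -20.600) on JQ. Then |MJ| = |J − M| = 53.892.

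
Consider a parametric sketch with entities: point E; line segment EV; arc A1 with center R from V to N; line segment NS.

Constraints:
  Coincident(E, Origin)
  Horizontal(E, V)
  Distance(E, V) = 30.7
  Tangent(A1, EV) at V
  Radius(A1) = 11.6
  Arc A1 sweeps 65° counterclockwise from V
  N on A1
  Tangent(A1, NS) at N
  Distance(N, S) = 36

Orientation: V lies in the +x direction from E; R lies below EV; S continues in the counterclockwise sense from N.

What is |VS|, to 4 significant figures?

46.99

On A1, V sits at bearing 90° from R; a 65° counterclockwise sweep puts N at bearing 155°, so N = R + 11.6·(cos 155°, sin 155°) = (20.19, -6.698). Since A1 is tangent to NS there, RN ⟂ NS, so NS runs along (−sin 155°, cos 155°); with |NS| = 36.0, S = (4.973, -39.32). Then |VS| = |S − V| = 46.99.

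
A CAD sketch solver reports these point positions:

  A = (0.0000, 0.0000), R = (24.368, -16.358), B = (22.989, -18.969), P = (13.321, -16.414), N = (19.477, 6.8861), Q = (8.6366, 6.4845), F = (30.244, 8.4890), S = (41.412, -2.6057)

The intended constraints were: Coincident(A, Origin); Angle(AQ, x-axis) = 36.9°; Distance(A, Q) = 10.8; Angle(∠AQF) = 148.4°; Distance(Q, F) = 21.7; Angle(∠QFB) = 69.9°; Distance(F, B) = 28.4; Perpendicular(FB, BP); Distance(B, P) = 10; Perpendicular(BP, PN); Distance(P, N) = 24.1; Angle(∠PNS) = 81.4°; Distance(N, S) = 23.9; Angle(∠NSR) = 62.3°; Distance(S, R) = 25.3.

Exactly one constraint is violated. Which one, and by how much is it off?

Distance(S, R) = 25.3 — off by 3.40.

A = (0.00, 0.00) ✓; AQ at 36.90° ✓; |AQ| = 10.80 ✓; ∠AQF = 148.4° ✓; |QF| = 21.70 ✓; ∠QFB = 69.90° ✓; |FB| = 28.40 ✓; ∠(FB, BP) = 90.00° ✓; |BP| = 10.00 ✓; ∠(BP, PN) = 90.00° ✓; |PN| = 24.10 ✓; ∠PNS = 81.40° ✓; |NS| = 23.90 ✓; ∠NSR = 62.30° ✓; |SR| = 21.90 ✗.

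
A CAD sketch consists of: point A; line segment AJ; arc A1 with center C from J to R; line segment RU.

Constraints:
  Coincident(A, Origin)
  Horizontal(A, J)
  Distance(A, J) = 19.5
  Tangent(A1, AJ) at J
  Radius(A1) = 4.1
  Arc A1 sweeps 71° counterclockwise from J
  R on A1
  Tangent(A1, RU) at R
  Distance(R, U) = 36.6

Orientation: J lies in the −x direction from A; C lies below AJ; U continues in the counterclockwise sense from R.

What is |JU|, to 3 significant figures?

40.6

A is at the origin; A and J share the same y with |AJ| = 19.5 and J on the −x side, so J = (-19.5, 0.00). The tangent condition forces CJ to be normal to AJ, so C = J + (0, -4.1) = (-19.5, -4.10). On A1, J sits at bearing 90° from C; a 71° counterclockwise sweep puts R at bearing 161°, so R = C + 4.1·(cos 161°, sin 161°) = (-23.4, -2.77). A1 meets RU tangentially, so CR is at right angles to RU, so RU runs along (−sin 161°, cos 161°); with |RU| = 36.6, U = (-35.3, -37.4). Then |JU| = |U − J| = 40.6.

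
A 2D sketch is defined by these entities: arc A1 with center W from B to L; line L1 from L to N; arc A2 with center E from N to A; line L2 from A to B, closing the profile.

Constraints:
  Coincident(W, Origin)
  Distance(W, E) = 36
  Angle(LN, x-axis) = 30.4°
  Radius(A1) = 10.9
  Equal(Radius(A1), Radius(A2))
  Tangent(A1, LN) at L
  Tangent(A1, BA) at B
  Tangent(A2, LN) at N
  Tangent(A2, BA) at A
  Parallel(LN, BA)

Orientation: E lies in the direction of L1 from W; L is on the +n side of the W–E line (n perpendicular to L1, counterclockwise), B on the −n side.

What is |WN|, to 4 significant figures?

37.61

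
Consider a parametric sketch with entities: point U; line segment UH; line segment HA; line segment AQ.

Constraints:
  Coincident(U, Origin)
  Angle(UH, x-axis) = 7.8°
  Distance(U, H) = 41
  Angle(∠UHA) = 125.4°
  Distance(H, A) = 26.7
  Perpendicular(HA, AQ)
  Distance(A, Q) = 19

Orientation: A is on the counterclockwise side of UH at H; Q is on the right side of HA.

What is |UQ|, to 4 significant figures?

72.75

U is at the origin; UH runs at 7.8° with length 41.0, so H = 41.0·(cos 7.8°, sin 7.8°) = (40.62, 5.564). ∠UHA = 125.4°, so HA runs at 7.8° + (180° − 125.4°) = 62.40° from the x-axis; with |HA| = 26.7, A = H + 26.7·(cos 62.40°, sin 62.40°) = (52.99, 29.23). The perpendicularity gives AQ at right angles to HA; with |AQ| = 19.0 on the right of HA, Q = A + 19.0·(0.8862, -0.4633) = (69.83, 20.42). Then |UQ| = |Q − U| = 72.75.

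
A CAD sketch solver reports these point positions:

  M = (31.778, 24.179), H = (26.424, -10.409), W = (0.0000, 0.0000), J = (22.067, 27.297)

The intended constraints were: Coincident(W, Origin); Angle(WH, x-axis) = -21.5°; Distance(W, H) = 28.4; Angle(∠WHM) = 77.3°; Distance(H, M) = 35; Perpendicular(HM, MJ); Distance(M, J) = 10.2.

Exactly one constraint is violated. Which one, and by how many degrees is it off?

Perpendicular(HM, MJ) — off by 9.00°.

W = (0.00, 0.00) ✓; WH at -21.50° ✓; |WH| = 28.40 ✓; ∠WHM = 77.30° ✓; |HM| = 35.00 ✓; ∠(HM, MJ) = 81.00° ✗; |MJ| = 10.20 ✓.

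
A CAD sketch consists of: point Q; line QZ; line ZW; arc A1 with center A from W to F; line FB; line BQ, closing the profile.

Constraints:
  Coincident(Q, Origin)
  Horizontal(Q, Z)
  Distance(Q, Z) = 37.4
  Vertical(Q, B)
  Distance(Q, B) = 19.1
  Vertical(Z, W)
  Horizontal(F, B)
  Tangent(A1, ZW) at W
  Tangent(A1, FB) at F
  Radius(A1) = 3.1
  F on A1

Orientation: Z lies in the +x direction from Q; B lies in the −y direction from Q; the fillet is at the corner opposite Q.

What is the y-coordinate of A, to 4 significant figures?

-16.00

QB is vertical with |QB| = 19.1 and B on the −y side, so B = (0.000, -19.10). The virtual corner opposite Q is at (37.40, -19.10). Tangency of A1 to ZW means the radius AW is perpendicular to ZW and A1 meets FB tangentially, so AF is at right angles to FB, with radius 3.1, so the center A sits 3.1 in from both sides at A = (34.30, -16.00). So A.y = -16.00.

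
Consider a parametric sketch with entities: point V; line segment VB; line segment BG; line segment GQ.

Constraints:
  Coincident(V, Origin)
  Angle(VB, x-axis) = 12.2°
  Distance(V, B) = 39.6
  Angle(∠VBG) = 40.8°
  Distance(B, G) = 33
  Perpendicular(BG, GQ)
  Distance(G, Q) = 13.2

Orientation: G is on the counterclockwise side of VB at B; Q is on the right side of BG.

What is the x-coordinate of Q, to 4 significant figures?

16.05

∠VBG = 40.8°, so BG runs at 12.2° + (180° − 40.8°) = 151.4° from the x-axis; with |BG| = 33.0, G = B + 33.0·(cos 151.4°, sin 151.4°) = (9.732, 24.17). The perpendicularity gives GQ at right angles to BG; with |GQ| = 13.2 on the right of BG, Q = G + 13.2·(0.4787, 0.8780) = (16.05, 35.75). So Q.x = 16.05.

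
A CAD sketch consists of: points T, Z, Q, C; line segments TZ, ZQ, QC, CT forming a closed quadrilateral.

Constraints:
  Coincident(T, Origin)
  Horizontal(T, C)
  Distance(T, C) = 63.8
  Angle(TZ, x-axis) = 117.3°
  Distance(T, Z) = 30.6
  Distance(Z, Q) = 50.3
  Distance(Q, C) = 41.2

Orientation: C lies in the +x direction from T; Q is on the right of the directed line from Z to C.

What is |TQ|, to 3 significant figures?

24.1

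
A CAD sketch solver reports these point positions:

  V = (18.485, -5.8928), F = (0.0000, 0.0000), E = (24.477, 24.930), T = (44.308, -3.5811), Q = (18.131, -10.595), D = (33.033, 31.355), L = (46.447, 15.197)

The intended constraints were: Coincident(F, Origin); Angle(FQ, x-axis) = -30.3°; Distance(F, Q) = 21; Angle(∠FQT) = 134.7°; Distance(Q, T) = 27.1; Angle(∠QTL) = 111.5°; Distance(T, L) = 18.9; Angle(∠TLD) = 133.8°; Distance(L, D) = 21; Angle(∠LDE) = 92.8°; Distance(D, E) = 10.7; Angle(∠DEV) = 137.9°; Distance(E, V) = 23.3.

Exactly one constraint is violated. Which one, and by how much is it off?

Distance(E, V) = 23.3 — off by 8.10.

F = (0.00, 0.00) ✓; FQ at -30.30° ✓; |FQ| = 21.00 ✓; ∠FQT = 134.7° ✓; |QT| = 27.10 ✓; ∠QTL = 111.5° ✓; |TL| = 18.90 ✓; ∠TLD = 133.8° ✓; |LD| = 21.00 ✓; ∠LDE = 92.79° ✓; |DE| = 10.70 ✓; ∠DEV = 137.9° ✓; |EV| = 31.40 ✗.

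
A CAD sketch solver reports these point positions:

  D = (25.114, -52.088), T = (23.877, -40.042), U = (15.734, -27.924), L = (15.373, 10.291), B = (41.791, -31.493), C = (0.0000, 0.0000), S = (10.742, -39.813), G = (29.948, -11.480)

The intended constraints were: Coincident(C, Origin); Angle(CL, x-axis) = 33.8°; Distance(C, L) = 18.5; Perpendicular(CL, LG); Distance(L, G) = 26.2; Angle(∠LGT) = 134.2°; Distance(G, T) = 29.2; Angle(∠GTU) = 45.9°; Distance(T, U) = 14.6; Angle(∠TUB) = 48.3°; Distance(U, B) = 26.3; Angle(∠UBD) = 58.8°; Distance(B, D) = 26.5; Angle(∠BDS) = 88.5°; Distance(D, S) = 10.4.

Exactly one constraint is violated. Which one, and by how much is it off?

Distance(D, S) = 10.4 — off by 8.50.

C = (0.00, 0.00) ✓; CL at 33.80° ✓; |CL| = 18.50 ✓; ∠(CL, LG) = 90.00° ✓; |LG| = 26.20 ✓; ∠LGT = 134.2° ✓; |GT| = 29.20 ✓; ∠GTU = 45.90° ✓; |TU| = 14.60 ✓; ∠TUB = 48.30° ✓; |UB| = 26.30 ✓; ∠UBD = 58.80° ✓; |BD| = 26.50 ✓; ∠BDS = 88.50° ✓; |DS| = 18.90 ✗.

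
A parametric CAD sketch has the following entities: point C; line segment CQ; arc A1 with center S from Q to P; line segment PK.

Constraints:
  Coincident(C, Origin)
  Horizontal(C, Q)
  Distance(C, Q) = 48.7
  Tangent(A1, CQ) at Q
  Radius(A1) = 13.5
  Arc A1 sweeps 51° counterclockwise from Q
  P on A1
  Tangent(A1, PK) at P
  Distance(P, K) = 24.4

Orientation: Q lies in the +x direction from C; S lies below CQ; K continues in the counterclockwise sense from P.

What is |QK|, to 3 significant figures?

35.2

C is at the origin; C and Q share the same y with |CQ| = 48.7 and Q on the +x side, so Q = (48.7, 0.00). Since A1 is tangent to CQ there, SQ ⟂ CQ, so S = Q + (0, -13.5) = (48.7, -13.5). On A1, Q sits at bearing 90° from S; a 51° counterclockwise sweep puts P at bearing 141°, so P = S + 13.5·(cos 141°, sin 141°) = (38.2, -5.00). Tangency of A1 to PK means the radius SP is perpendicular to PK, so PK runs along (−sin 141°, cos 141°); with |PK| = 24.4, K = (22.9, -24.0). Then |QK| = |K − Q| = 35.2.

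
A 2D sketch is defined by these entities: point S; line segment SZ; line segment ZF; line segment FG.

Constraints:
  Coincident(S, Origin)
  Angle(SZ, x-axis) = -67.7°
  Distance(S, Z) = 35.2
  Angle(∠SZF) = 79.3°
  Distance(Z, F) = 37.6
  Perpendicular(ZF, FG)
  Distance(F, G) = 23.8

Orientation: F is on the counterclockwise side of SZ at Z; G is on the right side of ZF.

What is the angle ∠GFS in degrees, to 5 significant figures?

138.07°

S is at the origin; SZ runs at -67.7° with length 35.2, so Z = 35.2·(cos -67.7°, sin -67.7°) = (13.357, -32.567). ∠SZF = 79.3°, so ZF runs at -67.7° + (180° − 79.3°) = 33.000° from the x-axis; with |ZF| = 37.6, F = Z + 37.6·(cos 33.000°, sin 33.000°) = (44.891, -12.089). ZF ⟂ FG; with |FG| = 23.8 on the right of ZF, G = F + 23.8·(0.54464, -0.83867) = (57.853, -32.049). Then cos ∠GFS = FG·FS / (|FG||FS|), giving 138.07°.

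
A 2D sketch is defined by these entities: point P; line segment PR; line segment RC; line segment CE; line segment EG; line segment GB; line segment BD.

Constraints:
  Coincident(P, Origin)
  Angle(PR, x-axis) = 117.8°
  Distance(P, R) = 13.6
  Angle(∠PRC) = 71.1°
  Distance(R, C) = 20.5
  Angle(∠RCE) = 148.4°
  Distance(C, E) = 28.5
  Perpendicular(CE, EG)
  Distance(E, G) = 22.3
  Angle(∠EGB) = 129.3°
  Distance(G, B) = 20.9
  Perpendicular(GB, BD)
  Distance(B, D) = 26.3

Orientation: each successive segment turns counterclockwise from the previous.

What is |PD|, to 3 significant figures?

4.96

P is at the origin; PR runs at 117.8° with length 13.6, so R = (-6.34, 12.0). ∠PRC = 71.1° gives RC at -133° from the x-axis; with |RC| = 20.5, C = (-20.4, -2.89). ∠RCE = 148.4° gives CE at -102° from the x-axis; with |CE| = 28.5, E = (-26.2, -30.8). The perpendicularity gives EG at right angles to CE, so EG runs at -11.7°; with |EG| = 22.3, G = (-4.34, -35.3). ∠EGB = 129.3° gives GB at 39.0° from the x-axis; with |GB| = 20.9, B = (11.9, -22.2). The perpendicularity gives BD at right angles to GB, so BD runs at 129°; with |BD| = 26.3, D = (-4.65, -1.73). Then |PD| = |D − P| = 4.96.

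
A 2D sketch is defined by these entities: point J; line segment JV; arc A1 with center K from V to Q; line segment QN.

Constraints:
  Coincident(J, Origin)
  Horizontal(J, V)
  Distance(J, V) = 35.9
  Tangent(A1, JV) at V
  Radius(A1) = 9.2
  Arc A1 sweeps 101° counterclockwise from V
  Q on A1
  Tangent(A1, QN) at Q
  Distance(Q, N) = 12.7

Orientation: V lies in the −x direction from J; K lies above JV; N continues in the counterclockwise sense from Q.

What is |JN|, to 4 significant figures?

37.51

J is at the origin; J and V share the same y with |JV| = 35.9 and V on the −x side, so V = (-35.90, 0.000). A1 meets JV tangentially, so KV is at right angles to JV, so K = V + (0, 9.2) = (-35.90, 9.200). On A1, V sits at bearing -90° from K; a 101° counterclockwise sweep puts Q at bearing 11°, so Q = K + 9.2·(cos 11°, sin 11°) = (-26.87, 10.96). A1 meets QN tangentially, so KQ is at right angles to QN, so QN runs along (−sin 11°, cos 11°); with |QN| = 12.7, N = (-29.29, 23.42). Then |JN| = |N − J| = 37.51.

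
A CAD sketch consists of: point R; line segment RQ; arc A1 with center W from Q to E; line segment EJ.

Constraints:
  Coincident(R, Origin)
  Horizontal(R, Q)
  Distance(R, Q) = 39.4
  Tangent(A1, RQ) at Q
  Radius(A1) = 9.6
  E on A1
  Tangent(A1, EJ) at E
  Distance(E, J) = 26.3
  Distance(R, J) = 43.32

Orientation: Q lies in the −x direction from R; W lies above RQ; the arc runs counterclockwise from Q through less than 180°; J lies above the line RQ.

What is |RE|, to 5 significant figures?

31.021

Checks: |WE| = 9.600 ✓; ∠(WE, EJ) = 90.00° ✓; |EJ| = 26.30 ✓; |RJ| = 43.32 ✓.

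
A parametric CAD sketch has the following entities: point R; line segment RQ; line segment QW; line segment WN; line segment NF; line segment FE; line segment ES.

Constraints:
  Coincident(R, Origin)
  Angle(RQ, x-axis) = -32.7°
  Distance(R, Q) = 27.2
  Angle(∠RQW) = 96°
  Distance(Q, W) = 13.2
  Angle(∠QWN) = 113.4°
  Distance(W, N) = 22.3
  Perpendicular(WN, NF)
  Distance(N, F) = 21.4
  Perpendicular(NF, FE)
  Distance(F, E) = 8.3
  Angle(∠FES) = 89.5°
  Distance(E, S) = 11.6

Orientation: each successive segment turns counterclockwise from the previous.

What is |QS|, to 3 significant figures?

19.5

R is at the origin; RQ runs at -32.7° with length 27.2, so Q = (22.9, -14.7). ∠RQW = 96.0° gives QW at 51.3° from the x-axis; with |QW| = 13.2, W = (31.1, -4.39). ∠QWN = 113.4° gives WN at 118° from the x-axis; with |WN| = 22.3, N = (20.7, 15.3). WN ⟂ NF, so NF runs at -152°; with |NF| = 21.4, F = (1.79, 5.30). NF ⟂ FE, so FE runs at -62.1°; with |FE| = 8.3, E = (5.68, -2.03). ∠FES = 89.5° gives ES at 28.4° from the x-axis; with |ES| = 11.6, S = (15.9, 3.48). Then |QS| = |S − Q| = 19.5.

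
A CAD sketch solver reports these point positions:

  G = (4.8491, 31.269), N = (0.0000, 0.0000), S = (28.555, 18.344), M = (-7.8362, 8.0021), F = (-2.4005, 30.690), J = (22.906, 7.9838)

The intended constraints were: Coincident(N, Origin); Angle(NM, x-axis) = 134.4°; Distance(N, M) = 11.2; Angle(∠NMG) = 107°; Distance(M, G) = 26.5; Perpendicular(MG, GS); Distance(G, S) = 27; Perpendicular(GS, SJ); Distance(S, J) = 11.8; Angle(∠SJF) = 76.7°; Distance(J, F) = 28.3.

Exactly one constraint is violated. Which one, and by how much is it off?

Distance(J, F) = 28.3 — off by 5.70.

N = (0.00, 0.00) ✓; NM at 134.4° ✓; |NM| = 11.20 ✓; ∠NMG = 107.0° ✓; |MG| = 26.50 ✓; ∠(MG, GS) = 90.00° ✓; |GS| = 27.00 ✓; ∠(GS, SJ) = 90.00° ✓; |SJ| = 11.80 ✓; ∠SJF = 76.70° ✓; |JF| = 34.00 ✗.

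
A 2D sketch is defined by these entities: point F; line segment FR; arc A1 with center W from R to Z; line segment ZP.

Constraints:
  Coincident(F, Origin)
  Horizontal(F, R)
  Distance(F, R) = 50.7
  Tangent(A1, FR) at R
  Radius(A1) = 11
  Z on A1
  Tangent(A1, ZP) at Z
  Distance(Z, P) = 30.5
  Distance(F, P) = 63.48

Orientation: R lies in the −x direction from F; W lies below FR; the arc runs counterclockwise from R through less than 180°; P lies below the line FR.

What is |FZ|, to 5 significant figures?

62.572

Checks: |WZ| = 11.00 ✓; ∠(WZ, ZP) = 90.00° ✓; |ZP| = 30.50 ✓; |FP| = 63.48 ✓.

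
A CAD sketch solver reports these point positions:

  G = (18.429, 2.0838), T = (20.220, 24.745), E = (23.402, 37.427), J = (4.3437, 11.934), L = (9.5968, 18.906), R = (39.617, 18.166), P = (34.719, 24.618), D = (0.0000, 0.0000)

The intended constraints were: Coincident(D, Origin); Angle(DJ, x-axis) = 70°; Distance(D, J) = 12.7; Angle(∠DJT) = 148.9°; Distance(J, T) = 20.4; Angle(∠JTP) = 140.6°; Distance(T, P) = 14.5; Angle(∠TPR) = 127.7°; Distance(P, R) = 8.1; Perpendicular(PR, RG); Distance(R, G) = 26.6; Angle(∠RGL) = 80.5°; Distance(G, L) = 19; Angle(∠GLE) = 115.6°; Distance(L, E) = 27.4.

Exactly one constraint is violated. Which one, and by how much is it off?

Distance(L, E) = 27.4 — off by 4.30.

D = (0.00, 0.00) ✓; DJ at 70.00° ✓; |DJ| = 12.70 ✓; ∠DJT = 148.9° ✓; |JT| = 20.40 ✓; ∠JTP = 140.6° ✓; |TP| = 14.50 ✓; ∠TPR = 127.7° ✓; |PR| = 8.101 ✓; ∠(PR, RG) = 90.00° ✓; |RG| = 26.60 ✓; ∠RGL = 80.50° ✓; |GL| = 19.00 ✓; ∠GLE = 115.6° ✓; |LE| = 23.10 ✗.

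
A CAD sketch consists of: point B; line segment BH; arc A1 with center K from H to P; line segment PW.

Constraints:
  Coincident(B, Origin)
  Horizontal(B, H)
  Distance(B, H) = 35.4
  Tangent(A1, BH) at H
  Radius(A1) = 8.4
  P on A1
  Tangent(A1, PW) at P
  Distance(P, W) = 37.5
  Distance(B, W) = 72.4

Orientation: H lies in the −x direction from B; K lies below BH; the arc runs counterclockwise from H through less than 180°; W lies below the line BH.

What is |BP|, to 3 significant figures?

42.4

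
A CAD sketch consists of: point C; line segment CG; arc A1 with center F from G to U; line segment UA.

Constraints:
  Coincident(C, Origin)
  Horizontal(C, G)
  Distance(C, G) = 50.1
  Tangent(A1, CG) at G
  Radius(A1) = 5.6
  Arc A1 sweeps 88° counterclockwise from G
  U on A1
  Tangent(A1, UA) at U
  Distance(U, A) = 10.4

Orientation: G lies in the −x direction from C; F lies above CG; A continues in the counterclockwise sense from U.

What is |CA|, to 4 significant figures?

46.88

On A1, G sits at bearing -90° from F; an 88° counterclockwise sweep puts U at bearing -2°, so U = F + 5.6·(cos -2°, sin -2°) = (-44.50, 5.405). A1 meets UA tangentially, so FU is at right angles to UA, so UA runs along (−sin -2°, cos -2°); with |UA| = 10.4, A = (-44.14, 15.80). Then |CA| = |A − C| = 46.88.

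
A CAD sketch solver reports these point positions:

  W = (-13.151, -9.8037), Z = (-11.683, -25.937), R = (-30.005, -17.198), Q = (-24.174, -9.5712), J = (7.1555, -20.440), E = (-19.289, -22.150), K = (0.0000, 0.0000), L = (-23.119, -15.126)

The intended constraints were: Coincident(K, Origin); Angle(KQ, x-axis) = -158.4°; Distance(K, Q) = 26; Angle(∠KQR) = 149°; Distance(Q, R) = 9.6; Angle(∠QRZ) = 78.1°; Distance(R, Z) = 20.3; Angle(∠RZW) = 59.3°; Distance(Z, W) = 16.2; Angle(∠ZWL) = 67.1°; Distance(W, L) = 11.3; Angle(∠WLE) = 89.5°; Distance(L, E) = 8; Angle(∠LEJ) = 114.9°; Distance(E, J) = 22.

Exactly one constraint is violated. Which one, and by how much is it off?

Distance(E, J) = 22 — off by 4.50.

K = (0.00, 0.00) ✓; KQ at -158.4° ✓; |KQ| = 26.00 ✓; ∠KQR = 149.0° ✓; |QR| = 9.600 ✓; ∠QRZ = 78.10° ✓; |RZ| = 20.30 ✓; ∠RZW = 59.30° ✓; |ZW| = 16.20 ✓; ∠ZWL = 67.10° ✓; |WL| = 11.30 ✓; ∠WLE = 89.50° ✓; |LE| = 8.000 ✓; ∠LEJ = 114.9° ✓; |EJ| = 26.50 ✗.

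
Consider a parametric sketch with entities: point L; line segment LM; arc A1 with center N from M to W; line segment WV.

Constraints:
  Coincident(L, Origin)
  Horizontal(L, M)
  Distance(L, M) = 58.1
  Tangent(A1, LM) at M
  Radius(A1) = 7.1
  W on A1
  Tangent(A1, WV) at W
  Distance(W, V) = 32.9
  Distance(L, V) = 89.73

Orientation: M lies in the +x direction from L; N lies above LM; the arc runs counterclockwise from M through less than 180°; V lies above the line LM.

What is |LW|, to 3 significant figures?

63.3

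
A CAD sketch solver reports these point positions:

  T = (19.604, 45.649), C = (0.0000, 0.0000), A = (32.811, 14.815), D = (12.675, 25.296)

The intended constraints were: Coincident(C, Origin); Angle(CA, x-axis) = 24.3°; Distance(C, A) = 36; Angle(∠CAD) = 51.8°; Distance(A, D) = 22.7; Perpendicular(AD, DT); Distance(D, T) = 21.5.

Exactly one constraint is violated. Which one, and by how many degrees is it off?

Perpendicular(AD, DT) — off by 8.70°.

C = (0.00, 0.00) ✓; CA at 24.30° ✓; |CA| = 36.00 ✓; ∠CAD = 51.80° ✓; |AD| = 22.70 ✓; ∠(AD, DT) = 81.30° ✗; |DT| = 21.50 ✓.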